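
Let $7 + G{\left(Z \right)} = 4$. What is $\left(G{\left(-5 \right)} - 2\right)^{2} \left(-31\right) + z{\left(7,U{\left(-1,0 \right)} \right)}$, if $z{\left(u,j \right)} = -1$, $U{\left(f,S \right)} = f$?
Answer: $-776$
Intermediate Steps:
$G{\left(Z \right)} = -3$ ($G{\left(Z \right)} = -7 + 4 = -3$)
$\left(G{\left(-5 \right)} - 2\right)^{2} \left(-31\right) + z{\left(7,U{\left(-1,0 \right)} \right)} = \left(-3 - 2\right)^{2} \left(-31\right) - 1 = \left(-5\right)^{2} \left(-31\right) - 1 = 25 \left(-31\right) - 1 = -775 - 1 = -776$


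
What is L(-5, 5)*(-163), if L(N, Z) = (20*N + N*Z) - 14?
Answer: 22657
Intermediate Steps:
L(N, Z) = -14 + 20*N + N*Z
L(-5, 5)*(-163) = (-14 + 20*(-5) - 5*5)*(-163) = (-14 - 100 - 25)*(-163) = -139*(-163) = 22657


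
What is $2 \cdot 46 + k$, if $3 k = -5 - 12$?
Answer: $\frac{259}{3} \approx 86.333$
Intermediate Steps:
$k = - \frac{17}{3}$ ($k = \frac{-5 - 12}{3} = \frac{1}{3} \left(-17\right) = - \frac{17}{3} \approx -5.6667$)
$2 \cdot 46 + k = 2 \cdot 46 - \frac{17}{3} = 92 - \frac{17}{3} = \frac{259}{3}$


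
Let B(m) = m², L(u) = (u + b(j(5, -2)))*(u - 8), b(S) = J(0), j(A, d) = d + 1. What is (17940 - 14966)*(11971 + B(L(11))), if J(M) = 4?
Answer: 41624104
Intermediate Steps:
j(A, d) = 1 + d
b(S) = 4
L(u) = (-8 + u)*(4 + u) (L(u) = (u + 4)*(u - 8) = (4 + u)*(-8 + u) = (-8 + u)*(4 + u))
(17940 - 14966)*(11971 + B(L(11))) = (17940 - 14966)*(11971 + (-32 + 11² - 4*11)²) = 2974*(11971 + (-32 + 121 - 44)²) = 2974*(11971 + 45²) = 2974*(11971 + 2025) = 2974*13996 = 41624104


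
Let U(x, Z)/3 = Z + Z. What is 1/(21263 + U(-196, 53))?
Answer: 1/21581 ≈ 4.6337e-5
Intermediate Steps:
U(x, Z) = 6*Z (U(x, Z) = 3*(Z + Z) = 3*(2*Z) = 6*Z)
1/(21263 + U(-196, 53)) = 1/(21263 + 6*53) = 1/(21263 + 318) = 1/21581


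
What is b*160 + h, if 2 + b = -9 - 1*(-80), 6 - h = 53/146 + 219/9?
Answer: 4827331/438 ≈ 11021.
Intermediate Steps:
h = -8189/438 (h = 6 - (53/146 + 219/9) = 6 - (53*(1/146) + 219*(⅑)) = 6 - (53/146 + 73/3) = 6 - 1*10817/438 = 6 - 10817/438 = -8189/438 ≈ -18.696)
b = 69 (b = -2 + (-9 - 1*(-80)) = -2 + (-9 + 80) = -2 + 71 = 69)
b*160 + h = 69*160 - 8189/438 = 11040 - 8189/438 = 4827331/438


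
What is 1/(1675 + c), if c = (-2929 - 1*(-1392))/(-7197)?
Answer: 7197/12056512 ≈ 0.00059694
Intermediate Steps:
c = 1537/7197 (c = (-2929 + 1392)*(-1/7197) = -1537*(-1/7197) = 1537/7197 ≈ 0.21356)
1/(1675 + c) = 1/(1675 + 1537/7197) = 1/(12056512/7197) = 7197/12056512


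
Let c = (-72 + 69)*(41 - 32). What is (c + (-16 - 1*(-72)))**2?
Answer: 841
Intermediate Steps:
c = -27 (c = -3*9 = -27)
(c + (-16 - 1*(-72)))**2 = (-27 + (-16 - 1*(-72)))**2 = (-27 + (-16 + 72))**2 = (-27 + 56)**2 = 29**2 = 841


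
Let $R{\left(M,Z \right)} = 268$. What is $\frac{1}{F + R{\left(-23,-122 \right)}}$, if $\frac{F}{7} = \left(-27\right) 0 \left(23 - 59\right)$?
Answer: $\frac{1}{268} \approx 0.0037313$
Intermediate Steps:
$F = 0$ ($F = 7 \left(-27\right) 0 \left(23 - 59\right) = 7 \cdot 0 \left(-36\right) = 7 \cdot 0 = 0$)
$\frac{1}{F + R{\left(-23,-122 \right)}} = \frac{1}{0 + 268} = \frac{1}{268}$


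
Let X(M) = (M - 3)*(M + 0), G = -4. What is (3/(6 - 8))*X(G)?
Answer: -42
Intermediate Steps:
X(M) = M*(-3 + M) (X(M) = (-3 + M)*M = M*(-3 + M))
(3/(6 - 8))*X(G) = (3/(6 - 8))*(-4*(-3 - 4)) = (3/(-2))*(-4*(-7)) = (3*(-½))*28 = -3/2*28 = -42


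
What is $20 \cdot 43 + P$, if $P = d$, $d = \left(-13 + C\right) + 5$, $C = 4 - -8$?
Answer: $864$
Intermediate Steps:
$C = 12$ ($C = 4 + 8 = 12$)
$d = 4$ ($d = \left(-13 + 12\right) + 5 = -1 + 5 = 4$)
$P = 4$
$20 \cdot 43 + P = 20 \cdot 43 + 4 = 860 + 4 = 864$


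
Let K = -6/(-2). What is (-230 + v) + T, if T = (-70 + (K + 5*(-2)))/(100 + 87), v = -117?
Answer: -5906/17 ≈ -347.41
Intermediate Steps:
K = 3 (K = -6*(-½) = 3)
T = -7/17 (T = (-70 + (3 + 5*(-2)))/(100 + 87) = (-70 + (3 - 10))/187 = (-70 - 7)*(1/187) = -77*1/187 = -7/17 ≈ -0.41176)
(-230 + v) + T = (-230 - 117) - 7/17 = -347 - 7/17 = -5906/17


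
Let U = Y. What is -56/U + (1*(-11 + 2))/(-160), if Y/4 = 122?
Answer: -571/9760 ≈ -0.058504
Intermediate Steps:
Y = 488 (Y = 4*122 = 488)
U = 488
-56/U + (1*(-11 + 2))/(-160) = -56/488 + (1*(-11 + 2))/(-160) = -56*1/488 + (1*(-9))*(-1/160) = -7/61 - 9*(-1/160) = -7/61 + 9/160 = -571/9760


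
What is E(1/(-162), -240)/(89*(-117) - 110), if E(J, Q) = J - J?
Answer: 0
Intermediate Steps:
E(J, Q) = 0
E(1/(-162), -240)/(89*(-117) - 110) = 0/(89*(-117) - 110) = 0/(-10413 - 110) = 0/(-10523) = 0*(-1/10523) = 0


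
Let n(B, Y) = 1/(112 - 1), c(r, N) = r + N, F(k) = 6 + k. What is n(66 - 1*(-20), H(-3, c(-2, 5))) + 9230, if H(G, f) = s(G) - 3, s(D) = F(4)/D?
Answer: 1024531/111 ≈ 9230.0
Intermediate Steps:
s(D) = 10/D (s(D) = (6 + 4)/D = 10/D)
c(r, N) = N + r
H(G, f) = -3 + 10/G (H(G, f) = 10/G - 3 = -3 + 10/G)
n(B, Y) = 1/111
n(66 - 1*(-20), H(-3, c(-2, 5))) + 9230 = 1/111 + 9230 = 1024531/111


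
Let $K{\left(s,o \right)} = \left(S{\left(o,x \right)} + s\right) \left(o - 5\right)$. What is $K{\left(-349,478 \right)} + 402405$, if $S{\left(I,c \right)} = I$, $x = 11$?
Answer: $463422$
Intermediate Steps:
$K{\left(s,o \right)} = \left(-5 + o\right) \left(o + s\right)$ ($K{\left(s,o \right)} = \left(o + s\right) \left(o - 5\right) = \left(o + s\right) \left(-5 + o\right) = \left(-5 + o\right) \left(o + s\right)$)
$K{\left(-349,478 \right)} + 402405 = \left(478^{2} - 2390 - -1745 + 478 \left(-349\right)\right) + 402405 = \left(228484 - 2390 + 1745 - 166822\right) + 402405 = 61017 + 402405 = 463422$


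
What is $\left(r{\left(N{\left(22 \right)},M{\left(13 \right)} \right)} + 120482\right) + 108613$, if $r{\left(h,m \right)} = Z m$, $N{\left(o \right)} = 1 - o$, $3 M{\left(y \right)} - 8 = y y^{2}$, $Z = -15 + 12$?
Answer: $226890$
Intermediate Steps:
$Z = -3$
$M{\left(y \right)} = \frac{8}{3} + \frac{y^{3}}{3}$ ($M{\left(y \right)} = \frac{8}{3} + \frac{y y^{2}}{3} = \frac{8}{3} + \frac{y^{3}}{3}$)
$r{\left(h,m \right)} = - 3 m$
$\left(r{\left(N{\left(22 \right)},M{\left(13 \right)} \right)} + 120482\right) + 108613 = \left(- 3 \left(\frac{8}{3} + \frac{13^{3}}{3}\right) + 120482\right) + 108613 = \left(- 3 \left(\frac{8}{3} + \frac{1}{3} \cdot 2197\right) + 120482\right) + 108613 = \left(- 3 \left(\frac{8}{3} + \frac{2197}{3}\right) + 120482\right) + 108613 = \left(\left(-3\right) 735 + 120482\right) + 108613 = \left(-2205 + 120482\right) + 108613 = 118277 + 108613 = 226890$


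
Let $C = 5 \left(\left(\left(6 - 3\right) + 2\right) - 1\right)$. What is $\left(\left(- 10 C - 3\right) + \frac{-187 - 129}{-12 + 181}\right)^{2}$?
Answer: $\frac{1198752129}{28561} \approx 41972.0$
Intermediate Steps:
$C = 20$ ($C = 5 \left(\left(3 + 2\right) - 1\right) = 5 \left(5 - 1\right) = 5 \cdot 4 = 20$)
$\left(\left(- 10 C - 3\right) + \frac{-187 - 129}{-12 + 181}\right)^{2} = \left(\left(\left(-10\right) 20 - 3\right) + \frac{-187 - 129}{-12 + 181}\right)^{2} = \left(\left(-200 - 3\right) + \frac{-187 - 129}{169}\right)^{2} = \left(-203 + \left(-187 - 129\right) \frac{1}{169}\right)^{2} = \left(-203 - \frac{316}{169}\right)^{2} = \left(- \frac{34623}{169}\right)^{2} = \frac{1198752129}{28561}$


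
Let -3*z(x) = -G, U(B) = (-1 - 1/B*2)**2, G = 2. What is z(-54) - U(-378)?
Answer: -11530/35721 ≈ -0.32278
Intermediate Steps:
U(B) = (-1 - 2/B)**2
z(x) = 2/3 (z(x) = -(-1)*2/3 = -1/3*(-2) = 2/3)
z(-54) - U(-378) = 2/3 - (2 - 378)**2/(-378)**2 = 2/3 - (-376)**2/142884 = 2/3 - 141376/142884 = 2/3 - 1*35344/35721 = 2/3 - 35344/35721 = -11530/35721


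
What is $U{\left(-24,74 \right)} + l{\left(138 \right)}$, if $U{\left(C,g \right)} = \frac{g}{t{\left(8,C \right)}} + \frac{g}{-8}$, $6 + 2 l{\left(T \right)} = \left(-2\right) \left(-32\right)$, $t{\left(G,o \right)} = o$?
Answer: $\frac{50}{3} \approx 16.667$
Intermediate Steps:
$l{\left(T \right)} = 29$ ($l{\left(T \right)} = -3 + \frac{\left(-2\right) \left(-32\right)}{2} = -3 + \frac{1}{2} \cdot 64 = -3 + 32 = 29$)
$U{\left(C,g \right)} = - \frac{g}{8} + \frac{g}{C}$ ($U{\left(C,g \right)} = \frac{g}{C} + \frac{g}{-8} = \frac{g}{C} + g \left(- \frac{1}{8}\right) = \frac{g}{C} - \frac{g}{8} = - \frac{g}{8} + \frac{g}{C}$)
$U{\left(-24,74 \right)} + l{\left(138 \right)} = \left(\left(- \frac{1}{8}\right) 74 + \frac{74}{-24}\right) + 29 = \left(- \frac{37}{4} + 74 \left(- \frac{1}{24}\right)\right) + 29 = \left(- \frac{37}{4} - \frac{37}{12}\right) + 29 = - \frac{37}{3} + 29 = \frac{50}{3}$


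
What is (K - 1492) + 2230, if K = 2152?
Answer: 2890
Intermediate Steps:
(K - 1492) + 2230 = (2152 - 1492) + 2230 = 660 + 2230 = 2890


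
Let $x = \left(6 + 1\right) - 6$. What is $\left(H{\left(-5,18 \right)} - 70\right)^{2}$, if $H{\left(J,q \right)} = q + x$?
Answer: $2601$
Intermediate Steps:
$x = 1$ ($x = 7 - 6 = 1$)
$H{\left(J,q \right)} = 1 + q$ ($H{\left(J,q \right)} = q + 1 = 1 + q$)
$\left(H{\left(-5,18 \right)} - 70\right)^{2} = \left(\left(1 + 18\right) - 70\right)^{2} = \left(19 - 70\right)^{2} = \left(-51\right)^{2} = 2601$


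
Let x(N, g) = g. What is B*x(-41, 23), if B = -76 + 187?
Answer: 2553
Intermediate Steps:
B = 111
B*x(-41, 23) = 111*23 = 2553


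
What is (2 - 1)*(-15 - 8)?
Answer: -23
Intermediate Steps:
(2 - 1)*(-15 - 8) = 1*(-23) = -23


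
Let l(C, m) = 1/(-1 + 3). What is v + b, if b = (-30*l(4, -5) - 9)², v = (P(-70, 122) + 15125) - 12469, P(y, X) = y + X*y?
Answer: -5378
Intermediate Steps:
l(C, m) = ½ (l(C, m) = 1/2 = ½)
v = -5954 (v = (-70*(1 + 122) + 15125) - 12469 = (-70*123 + 15125) - 12469 = (-8610 + 15125) - 12469 = 6515 - 12469 = -5954)
b = 576 (b = (-30*½ - 9)² = (-15 - 9)² = (-24)² = 576)
v + b = -5954 + 576 = -5378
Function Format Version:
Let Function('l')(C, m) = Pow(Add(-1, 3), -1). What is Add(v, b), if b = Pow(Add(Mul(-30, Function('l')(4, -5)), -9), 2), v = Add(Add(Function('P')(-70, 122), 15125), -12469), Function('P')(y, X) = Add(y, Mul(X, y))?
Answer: -5378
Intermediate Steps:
Function('l')(C, m) = Rational(1, 2) (Function('l')(C, m) = Pow(2, -1) = Rational(1, 2))
v = -5954 (v = Add(Add(Mul(-70, Add(1, 122)), 15125), -12469) = Add(Add(Mul(-70, 123), 15125), -12469) = Add(Add(-8610, 15125), -12469) = Add(6515, -12469) = -5954)
b = 576 (b = Pow(Add(Mul(-30, Rational(1, 2)), -9), 2) = Pow(Add(-15, -9), 2) = Pow(-24, 2) = 576)
Add(v, b) = Add(-5954, 576) = -5378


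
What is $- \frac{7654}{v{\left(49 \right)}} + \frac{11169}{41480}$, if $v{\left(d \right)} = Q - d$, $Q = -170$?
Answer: $\frac{18819643}{534360} \approx 35.219$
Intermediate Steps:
$v{\left(d \right)} = -170 - d$
$- \frac{7654}{v{\left(49 \right)}} + \frac{11169}{41480} = - \frac{7654}{-170 - 49} + \frac{11169}{41480} = - \frac{7654}{-170 - 49} + 11169 \cdot \frac{1}{41480} = - \frac{7654}{-219} + \frac{657}{2440} = \left(-7654\right) \left(- \frac{1}{219}\right) + \frac{657}{2440} = \frac{7654}{219} + \frac{657}{2440} = \frac{18819643}{534360}$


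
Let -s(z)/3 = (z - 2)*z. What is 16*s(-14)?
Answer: -10752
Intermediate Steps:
s(z) = -3*z*(-2 + z) (s(z) = -3*(z - 2)*z = -3*(-2 + z)*z = -3*z*(-2 + z))
16*s(-14) = 16*(3*(-14)*(2 - 1*(-14))) = 16*(3*(-14)*(2 + 14)) = 16*(3*(-14)*16) = 16*(-672) = -10752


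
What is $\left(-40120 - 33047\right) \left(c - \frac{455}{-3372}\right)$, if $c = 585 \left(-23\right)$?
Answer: $\frac{1106524174145}{1124} \approx 9.8445 \cdot 10^{8}$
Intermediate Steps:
$c = -13455$
$\left(-40120 - 33047\right) \left(c - \frac{455}{-3372}\right) = \left(-40120 - 33047\right) \left(-13455 - \frac{455}{-3372}\right) = - 73167 \left(-13455 - - \frac{455}{3372}\right) = - 73167 \left(-13455 + \frac{455}{3372}\right) = \left(-73167\right) \left(- \frac{45369805}{3372}\right) = \frac{1106524174145}{1124}$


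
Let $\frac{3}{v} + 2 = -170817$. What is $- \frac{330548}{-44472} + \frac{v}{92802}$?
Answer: $\frac{6421520687963}{863952793671} \approx 7.4327$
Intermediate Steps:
$v = - \frac{3}{170819}$ ($v = \frac{3}{-2 - 170817} = \frac{3}{-170819} = 3 \left(- \frac{1}{170819}\right) = - \frac{3}{170819} \approx -1.7562 \cdot 10^{-5}$)
$- \frac{330548}{-44472} + \frac{v}{92802} = - \frac{330548}{-44472} - \frac{3}{170819 \cdot 92802} = \left(-330548\right) \left(- \frac{1}{44472}\right) - \frac{1}{5284114946} = \frac{4861}{654} - \frac{1}{5284114946} = \frac{6421520687963}{863952793671}$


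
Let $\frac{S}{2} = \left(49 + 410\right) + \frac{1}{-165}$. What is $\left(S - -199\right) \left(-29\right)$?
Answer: $- \frac{5344787}{165} \approx -32393.0$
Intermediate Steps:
$S = \frac{151468}{165}$ ($S = 2 \left(\left(49 + 410\right) + \frac{1}{-165}\right) = 2 \left(459 - \frac{1}{165}\right) = 2 \cdot \frac{75734}{165} = \frac{151468}{165} \approx 917.99$)
$\left(S - -199\right) \left(-29\right) = \left(\frac{151468}{165} - -199\right) \left(-29\right) = \left(\frac{151468}{165} + 199\right) \left(-29\right) = \frac{184303}{165} \left(-29\right) = - \frac{5344787}{165}$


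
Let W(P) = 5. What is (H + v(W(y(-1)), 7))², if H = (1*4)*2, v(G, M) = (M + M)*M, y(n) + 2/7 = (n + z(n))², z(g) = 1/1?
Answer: 11236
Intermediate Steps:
z(g) = 1
y(n) = -2/7 + (1 + n)² (y(n) = -2/7 + (n + 1)² = -2/7 + (1 + n)²)
v(G, M) = 2*M² (v(G, M) = (2*M)*M = 2*M²)
H = 8 (H = 4*2 = 8)
(H + v(W(y(-1)), 7))² = (8 + 2*7²)² = (8 + 2*49)² = (8 + 98)² = 106² = 11236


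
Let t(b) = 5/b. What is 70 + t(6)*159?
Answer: 405/2 ≈ 202.50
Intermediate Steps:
70 + t(6)*159 = 70 + (5/6)*159 = 70 + (5*(⅙))*159 = 70 + (⅚)*159 = 70 + 265/2 = 405/2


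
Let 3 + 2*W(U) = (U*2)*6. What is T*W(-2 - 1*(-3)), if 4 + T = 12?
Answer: 36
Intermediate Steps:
W(U) = -3/2 + 6*U (W(U) = -3/2 + ((U*2)*6)/2 = -3/2 + ((2*U)*6)/2 = -3/2 + (12*U)/2 = -3/2 + 6*U)
T = 8 (T = -4 + 12 = 8)
T*W(-2 - 1*(-3)) = 8*(-3/2 + 6*(-2 - 1*(-3))) = 8*(-3/2 + 6*(-2 + 3)) = 8*(-3/2 + 6*1) = 8*(-3/2 + 6) = 8*(9/2) = 36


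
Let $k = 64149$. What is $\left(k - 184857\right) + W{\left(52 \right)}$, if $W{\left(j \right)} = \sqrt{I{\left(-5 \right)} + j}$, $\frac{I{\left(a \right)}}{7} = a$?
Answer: $-120708 + \sqrt{17} \approx -1.207 \cdot 10^{5}$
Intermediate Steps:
$I{\left(a \right)} = 7 a$
$W{\left(j \right)} = \sqrt{-35 + j}$ ($W{\left(j \right)} = \sqrt{7 \left(-5\right) + j} = \sqrt{-35 + j}$)
$\left(k - 184857\right) + W{\left(52 \right)} = \left(64149 - 184857\right) + \sqrt{-35 + 52} = -120708 + \sqrt{17}$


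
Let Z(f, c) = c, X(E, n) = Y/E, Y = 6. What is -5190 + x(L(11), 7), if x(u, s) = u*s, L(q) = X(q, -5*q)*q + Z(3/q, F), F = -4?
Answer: -5176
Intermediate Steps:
X(E, n) = 6/E
L(q) = 2 (L(q) = (6/q)*q - 4 = 6 - 4 = 2)
x(u, s) = s*u
-5190 + x(L(11), 7) = -5190 + 7*2 = -5190 + 14 = -5176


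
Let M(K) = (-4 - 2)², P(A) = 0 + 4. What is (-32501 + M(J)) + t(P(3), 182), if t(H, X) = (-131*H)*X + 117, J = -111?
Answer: -127716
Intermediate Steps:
P(A) = 4
t(H, X) = 117 - 131*H*X (t(H, X) = -131*H*X + 117 = 117 - 131*H*X)
M(K) = 36 (M(K) = (-6)² = 36)
(-32501 + M(J)) + t(P(3), 182) = (-32501 + 36) + (117 - 131*4*182) = -32465 + (117 - 95368) = -32465 - 95251 = -127716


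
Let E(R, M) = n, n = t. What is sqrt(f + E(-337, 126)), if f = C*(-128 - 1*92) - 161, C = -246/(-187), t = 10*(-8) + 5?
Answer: 2*I*sqrt(37961)/17 ≈ 22.922*I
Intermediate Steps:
t = -75 (t = -80 + 5 = -75)
C = 246/187 (C = -246*(-1/187) = 246/187 ≈ 1.3155)
n = -75
E(R, M) = -75
f = -7657/17 (f = 246*(-128 - 1*92)/187 - 161 = 246*(-128 - 92)/187 - 161 = (246/187)*(-220) - 161 = -4920/17 - 161 = -7657/17 ≈ -450.41)
sqrt(f + E(-337, 126)) = sqrt(-7657/17 - 75) = sqrt(-8932/17) = 2*I*sqrt(37961)/17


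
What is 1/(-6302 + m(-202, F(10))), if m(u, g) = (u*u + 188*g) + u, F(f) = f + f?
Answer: 1/38060 ≈ 2.6274e-5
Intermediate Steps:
F(f) = 2*f
m(u, g) = u + u² + 188*g (m(u, g) = (u² + 188*g) + u = u + u² + 188*g)
1/(-6302 + m(-202, F(10))) = 1/(-6302 + (-202 + (-202)² + 188*(2*10))) = 1/(-6302 + (-202 + 40804 + 188*20)) = 1/(-6302 + (-202 + 40804 + 3760)) = 1/(-6302 + 44362) = 1/38060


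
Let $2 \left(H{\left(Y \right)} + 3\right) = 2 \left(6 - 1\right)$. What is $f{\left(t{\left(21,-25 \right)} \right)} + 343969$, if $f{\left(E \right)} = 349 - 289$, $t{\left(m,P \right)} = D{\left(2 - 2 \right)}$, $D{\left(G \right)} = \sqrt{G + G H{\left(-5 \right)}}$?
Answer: $344029$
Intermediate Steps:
$H{\left(Y \right)} = 2$ ($H{\left(Y \right)} = -3 + \frac{2 \left(6 - 1\right)}{2} = -3 + \frac{2 \cdot 5}{2} = -3 + \frac{1}{2} \cdot 10 = -3 + 5 = 2$)
$D{\left(G \right)} = \sqrt{3} \sqrt{G}$ ($D{\left(G \right)} = \sqrt{G + G 2} = \sqrt{G + 2 G} = \sqrt{3 G} = \sqrt{3} \sqrt{G}$)
$t{\left(m,P \right)} = 0$ ($t{\left(m,P \right)} = \sqrt{3} \sqrt{2 - 2} = \sqrt{3} \sqrt{0} = \sqrt{3} \cdot 0 = 0$)
$f{\left(E \right)} = 60$ ($f{\left(E \right)} = 349 - 289 = 60$)
$f{\left(t{\left(21,-25 \right)} \right)} + 343969 = 60 + 343969 = 344029$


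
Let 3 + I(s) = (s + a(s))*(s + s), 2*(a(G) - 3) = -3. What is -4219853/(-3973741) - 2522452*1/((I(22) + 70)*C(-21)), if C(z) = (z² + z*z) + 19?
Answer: -5837472537079/3941955045741 ≈ -1.4809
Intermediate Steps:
a(G) = 3/2 (a(G) = 3 + (½)*(-3) = 3 - 3/2 = 3/2)
C(z) = 19 + 2*z² (C(z) = (z² + z²) + 19 = 2*z² + 19 = 19 + 2*z²)
I(s) = -3 + 2*s*(3/2 + s) (I(s) = -3 + (s + 3/2)*(s + s) = -3 + (3/2 + s)*(2*s) = -3 + 2*s*(3/2 + s))
-4219853/(-3973741) - 2522452*1/((I(22) + 70)*C(-21)) = -4219853/(-3973741) - 2522452*1/((19 + 2*(-21)²)*((-3 + 2*22² + 3*22) + 70)) = -4219853*(-1/3973741) - 2522452*1/((19 + 2*441)*((-3 + 2*484 + 66) + 70)) = 4219853/3973741 - 2522452*1/((19 + 882)*((-3 + 968 + 66) + 70)) = 4219853/3973741 - 2522452*1/(901*(1031 + 70)) = 4219853/3973741 - 2522452/(901*1101) = 4219853/3973741 - 2522452/992001 = -5837472537079/3941955045741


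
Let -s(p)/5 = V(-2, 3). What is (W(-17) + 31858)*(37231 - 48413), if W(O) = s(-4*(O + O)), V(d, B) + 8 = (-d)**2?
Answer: -356459796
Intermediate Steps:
V(d, B) = -8 + d**2 (V(d, B) = -8 + (-d)**2 = -8 + d**2)
s(p) = 20 (s(p) = -5*(-8 + (-2)**2) = -5*(-8 + 4) = -5*(-4) = 20)
W(O) = 20
(W(-17) + 31858)*(37231 - 48413) = (20 + 31858)*(37231 - 48413) = 31878*(-11182) = -356459796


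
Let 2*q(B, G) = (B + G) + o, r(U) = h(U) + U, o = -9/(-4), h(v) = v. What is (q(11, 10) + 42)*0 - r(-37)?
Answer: 74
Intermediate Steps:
o = 9/4 (o = -9*(-1/4) = 9/4 ≈ 2.2500)
r(U) = 2*U (r(U) = U + U = 2*U)
q(B, G) = 9/8 + B/2 + G/2 (q(B, G) = ((B + G) + 9/4)/2 = (9/4 + B + G)/2 = 9/8 + B/2 + G/2)
(q(11, 10) + 42)*0 - r(-37) = ((9/8 + (1/2)*11 + (1/2)*10) + 42)*0 - 2*(-37) = ((9/8 + 11/2 + 5) + 42)*0 - 1*(-74) = (93/8 + 42)*0 + 74 = (429/8)*0 + 74 = 0 + 74 = 74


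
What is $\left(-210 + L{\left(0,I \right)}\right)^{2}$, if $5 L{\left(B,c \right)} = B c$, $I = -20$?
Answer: $44100$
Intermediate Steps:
$L{\left(B,c \right)} = \frac{B c}{5}$
$\left(-210 + L{\left(0,I \right)}\right)^{2} = \left(-210 + \frac{1}{5} \cdot 0 \left(-20\right)\right)^{2} = \left(-210 + 0\right)^{2} = \left(-210\right)^{2} = 44100$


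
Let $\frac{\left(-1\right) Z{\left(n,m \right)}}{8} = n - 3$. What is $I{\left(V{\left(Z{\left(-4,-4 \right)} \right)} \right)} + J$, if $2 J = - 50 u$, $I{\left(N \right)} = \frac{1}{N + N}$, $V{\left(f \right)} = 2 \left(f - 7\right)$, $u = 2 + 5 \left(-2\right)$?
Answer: $\frac{39201}{196} \approx 200.01$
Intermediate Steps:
$Z{\left(n,m \right)} = 24 - 8 n$ ($Z{\left(n,m \right)} = - 8 \left(n - 3\right) = - 8 \left(-3 + n\right) = 24 - 8 n$)
$u = -8$ ($u = 2 - 10 = -8$)
$V{\left(f \right)} = -14 + 2 f$ ($V{\left(f \right)} = 2 \left(-7 + f\right) = -14 + 2 f$)
$I{\left(N \right)} = \frac{1}{2 N}$
$J = 200$ ($J = \frac{\left(-50\right) \left(-8\right)}{2} = \frac{1}{2} \cdot 400 = 200$)
$I{\left(V{\left(Z{\left(-4,-4 \right)} \right)} \right)} + J = \frac{1}{2 \left(-14 + 2 \left(24 - -32\right)\right)} + 200 = \frac{1}{2 \left(-14 + 2 \left(24 + 32\right)\right)} + 200 = \frac{1}{2 \left(-14 + 2 \cdot 56\right)} + 200 = \frac{1}{2 \left(-14 + 112\right)} + 200 = \frac{1}{2 \cdot 98} + 200 = \frac{1}{2} \cdot \frac{1}{98} + 200 = \frac{1}{196} + 200 = \frac{39201}{196}$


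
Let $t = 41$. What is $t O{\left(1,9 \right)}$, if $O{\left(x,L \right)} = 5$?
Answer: $205$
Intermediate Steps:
$t O{\left(1,9 \right)} = 41 \cdot 5 = 205$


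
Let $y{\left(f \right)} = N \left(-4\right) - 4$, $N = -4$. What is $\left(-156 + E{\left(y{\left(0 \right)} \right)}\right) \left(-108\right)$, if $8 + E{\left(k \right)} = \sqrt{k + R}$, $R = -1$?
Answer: $17712 - 108 \sqrt{11} \approx 17354.0$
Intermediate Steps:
$y{\left(f \right)} = 12$ ($y{\left(f \right)} = \left(-4\right) \left(-4\right) - 4 = 16 - 4 = 12$)
$E{\left(k \right)} = -8 + \sqrt{-1 + k}$ ($E{\left(k \right)} = -8 + \sqrt{k - 1} = -8 + \sqrt{-1 + k}$)
$\left(-156 + E{\left(y{\left(0 \right)} \right)}\right) \left(-108\right) = \left(-156 - \left(8 - \sqrt{-1 + 12}\right)\right) \left(-108\right) = \left(-156 - \left(8 - \sqrt{11}\right)\right) \left(-108\right) = \left(-164 + \sqrt{11}\right) \left(-108\right) = 17712 - 108 \sqrt{11}$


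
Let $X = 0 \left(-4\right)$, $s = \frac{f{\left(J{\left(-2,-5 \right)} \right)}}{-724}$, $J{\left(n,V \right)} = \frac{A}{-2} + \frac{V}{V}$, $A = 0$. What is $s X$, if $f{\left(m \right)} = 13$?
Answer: $0$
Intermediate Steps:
$J{\left(n,V \right)} = 1$ ($J{\left(n,V \right)} = \frac{0}{-2} + \frac{V}{V} = 0 \left(- \frac{1}{2}\right) + 1 = 0 + 1 = 1$)
$s = - \frac{13}{724}$ ($s = \frac{13}{-724} = 13 \left(- \frac{1}{724}\right) = - \frac{13}{724} \approx -0.017956$)
$X = 0$
$s X = \left(- \frac{13}{724}\right) 0 = 0$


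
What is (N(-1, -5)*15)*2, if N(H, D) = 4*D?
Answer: -600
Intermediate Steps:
(N(-1, -5)*15)*2 = ((4*(-5))*15)*2 = -20*15*2 = -300*2 = -600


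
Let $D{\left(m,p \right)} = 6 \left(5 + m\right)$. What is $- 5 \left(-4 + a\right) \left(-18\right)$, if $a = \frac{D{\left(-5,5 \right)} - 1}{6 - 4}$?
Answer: $-405$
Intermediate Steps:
$D{\left(m,p \right)} = 30 + 6 m$
$a = - \frac{1}{2}$ ($a = \frac{\left(30 + 6 \left(-5\right)\right) - 1}{6 - 4} = \frac{\left(30 - 30\right) - 1}{2} = \left(0 - 1\right) \frac{1}{2} = \left(-1\right) \frac{1}{2} = - \frac{1}{2} \approx -0.5$)
$- 5 \left(-4 + a\right) \left(-18\right) = - 5 \left(-4 - \frac{1}{2}\right) \left(-18\right) = \left(-5\right) \left(- \frac{9}{2}\right) \left(-18\right) = \frac{45}{2} \left(-18\right) = -405$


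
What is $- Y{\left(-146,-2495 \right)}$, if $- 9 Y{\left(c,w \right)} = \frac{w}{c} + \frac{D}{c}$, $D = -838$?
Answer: $\frac{1111}{438} \approx 2.5365$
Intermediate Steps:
$Y{\left(c,w \right)} = \frac{838}{9 c} - \frac{w}{9 c}$ ($Y{\left(c,w \right)} = - \frac{\frac{w}{c} - \frac{838}{c}}{9} = - \frac{- \frac{838}{c} + \frac{w}{c}}{9} = \frac{838}{9 c} - \frac{w}{9 c}$)
$- Y{\left(-146,-2495 \right)} = - \frac{838 - -2495}{9 \left(-146\right)} = - \frac{\left(-1\right) \left(838 + 2495\right)}{9 \cdot 146} = - \frac{\left(-1\right) 3333}{9 \cdot 146} = \left(-1\right) \left(- \frac{1111}{438}\right) = \frac{1111}{438}$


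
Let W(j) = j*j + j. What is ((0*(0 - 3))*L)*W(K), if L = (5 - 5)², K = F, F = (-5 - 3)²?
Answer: 0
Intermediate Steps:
F = 64 (F = (-8)² = 64)
K = 64
W(j) = j + j² (W(j) = j² + j = j + j²)
L = 0 (L = 0² = 0)
((0*(0 - 3))*L)*W(K) = ((0*(0 - 3))*0)*(64*(1 + 64)) = ((0*(-3))*0)*(64*65) = (0*0)*4160 = 0*4160 = 0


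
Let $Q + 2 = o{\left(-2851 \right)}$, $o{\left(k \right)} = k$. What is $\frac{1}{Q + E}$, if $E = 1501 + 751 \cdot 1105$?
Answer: $\frac{1}{828503} \approx 1.207 \cdot 10^{-6}$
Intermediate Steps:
$Q = -2853$ ($Q = -2 - 2851 = -2853$)
$E = 831356$ ($E = 1501 + 829855 = 831356$)
$\frac{1}{Q + E} = \frac{1}{-2853 + 831356} = \frac{1}{828503}$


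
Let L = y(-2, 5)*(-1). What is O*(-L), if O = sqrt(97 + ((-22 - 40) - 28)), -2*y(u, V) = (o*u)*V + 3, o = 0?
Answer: -3*sqrt(7)/2 ≈ -3.9686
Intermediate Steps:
y(u, V) = -3/2 (y(u, V) = -((0*u)*V + 3)/2 = -(0*V + 3)/2 = -(0 + 3)/2 = -1/2*3 = -3/2)
L = 3/2 (L = -3/2*(-1) = 3/2 ≈ 1.5000)
O = sqrt(7) (O = sqrt(97 + (-62 - 28)) = sqrt(97 - 90) = sqrt(7) ≈ 2.6458)
O*(-L) = sqrt(7)*(-1*3/2) = sqrt(7)*(-3/2) = -3*sqrt(7)/2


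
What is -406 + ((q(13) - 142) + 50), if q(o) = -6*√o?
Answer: -498 - 6*√13 ≈ -519.63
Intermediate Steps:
-406 + ((q(13) - 142) + 50) = -406 + ((-6*√13 - 142) + 50) = -406 + ((-142 - 6*√13) + 50) = -406 + (-92 - 6*√13) = -498 - 6*√13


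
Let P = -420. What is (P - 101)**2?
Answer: 271441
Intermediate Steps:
(P - 101)**2 = (-420 - 101)**2 = (-521)**2 = 271441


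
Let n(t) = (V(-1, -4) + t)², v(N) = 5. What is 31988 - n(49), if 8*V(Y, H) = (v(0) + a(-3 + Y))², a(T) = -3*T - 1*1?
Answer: 25427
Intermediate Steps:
a(T) = -1 - 3*T (a(T) = -3*T - 1 = -1 - 3*T)
V(Y, H) = (13 - 3*Y)²/8 (V(Y, H) = (5 + (-1 - 3*(-3 + Y)))²/8 = (5 + (-1 + (9 - 3*Y)))²/8 = (5 + (8 - 3*Y))²/8 = (13 - 3*Y)²/8)
n(t) = (32 + t)² (n(t) = ((-13 + 3*(-1))²/8 + t)² = ((-13 - 3)²/8 + t)² = ((⅛)*(-16)² + t)² = ((⅛)*256 + t)² = (32 + t)²)
31988 - n(49) = 31988 - (32 + 49)² = 31988 - 1*81² = 31988 - 1*6561 = 31988 - 6561 = 25427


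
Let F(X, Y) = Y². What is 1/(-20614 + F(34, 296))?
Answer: 1/67002 ≈ 1.4925e-5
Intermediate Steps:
1/(-20614 + F(34, 296)) = 1/(-20614 + 296²) = 1/(-20614 + 87616) = 1/67002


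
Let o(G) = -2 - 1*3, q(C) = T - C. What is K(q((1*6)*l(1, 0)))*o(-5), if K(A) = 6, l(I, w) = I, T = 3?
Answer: -30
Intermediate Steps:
q(C) = 3 - C
o(G) = -5 (o(G) = -2 - 3 = -5)
K(q((1*6)*l(1, 0)))*o(-5) = 6*(-5) = -30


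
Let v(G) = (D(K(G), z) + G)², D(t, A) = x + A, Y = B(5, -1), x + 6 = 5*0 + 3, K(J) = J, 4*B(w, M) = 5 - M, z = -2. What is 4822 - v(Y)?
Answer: 19239/4 ≈ 4809.8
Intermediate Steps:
B(w, M) = 5/4 - M/4 (B(w, M) = (5 - M)/4 = 5/4 - M/4)
x = -3 (x = -6 + (5*0 + 3) = -6 + (0 + 3) = -6 + 3 = -3)
Y = 3/2 (Y = 5/4 - ¼*(-1) = 5/4 + ¼ = 3/2 ≈ 1.5000)
D(t, A) = -3 + A
v(G) = (-5 + G)² (v(G) = ((-3 - 2) + G)² = (-5 + G)²)
4822 - v(Y) = 4822 - (-5 + 3/2)² = 4822 - (-7/2)² = 4822 - 1*49/4 = 4822 - 49/4 = 19239/4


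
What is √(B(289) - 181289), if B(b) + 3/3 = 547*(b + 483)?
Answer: 13*√1426 ≈ 490.91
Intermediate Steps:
B(b) = 264200 + 547*b (B(b) = -1 + 547*(b + 483) = -1 + 547*(483 + b) = -1 + (264201 + 547*b) = 264200 + 547*b)
√(B(289) - 181289) = √((264200 + 547*289) - 181289) = √((264200 + 158083) - 181289) = √(422283 - 181289) = √240994 = 13*√1426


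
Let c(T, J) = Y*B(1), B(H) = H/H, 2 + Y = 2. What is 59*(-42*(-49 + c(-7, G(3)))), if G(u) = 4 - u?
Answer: 121422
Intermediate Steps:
Y = 0 (Y = -2 + 2 = 0)
B(H) = 1
c(T, J) = 0 (c(T, J) = 0*1 = 0)
59*(-42*(-49 + c(-7, G(3)))) = 59*(-42*(-49 + 0)) = 59*(-42*(-49)) = 59*2058 = 121422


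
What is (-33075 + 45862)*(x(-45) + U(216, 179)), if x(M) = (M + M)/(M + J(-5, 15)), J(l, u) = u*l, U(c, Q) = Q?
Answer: 9193853/4 ≈ 2.2985e+6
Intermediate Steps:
J(l, u) = l*u
x(M) = 2*M/(-75 + M) (x(M) = (M + M)/(M - 5*15) = (2*M)/(M - 75) = (2*M)/(-75 + M) = 2*M/(-75 + M))
(-33075 + 45862)*(x(-45) + U(216, 179)) = (-33075 + 45862)*(2*(-45)/(-75 - 45) + 179) = 12787*(2*(-45)/(-120) + 179) = 12787*(2*(-45)*(-1/120) + 179) = 12787*(¾ + 179) = 12787*(719/4) = 9193853/4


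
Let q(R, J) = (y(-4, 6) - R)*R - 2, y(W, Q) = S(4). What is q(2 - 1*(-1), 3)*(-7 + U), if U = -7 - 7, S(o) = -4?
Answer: 483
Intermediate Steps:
y(W, Q) = -4
q(R, J) = -2 + R*(-4 - R) (q(R, J) = (-4 - R)*R - 2 = R*(-4 - R) - 2 = -2 + R*(-4 - R))
U = -14
q(2 - 1*(-1), 3)*(-7 + U) = (-2 - (2 - 1*(-1))² - 4*(2 - 1*(-1)))*(-7 - 14) = (-2 - (2 + 1)² - 4*(2 + 1))*(-21) = (-2 - 1*3² - 4*3)*(-21) = (-2 - 1*9 - 12)*(-21) = (-2 - 9 - 12)*(-21) = -23*(-21) = 483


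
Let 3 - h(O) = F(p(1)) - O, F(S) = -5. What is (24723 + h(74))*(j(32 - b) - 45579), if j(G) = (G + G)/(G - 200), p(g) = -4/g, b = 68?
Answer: -66704192115/59 ≈ -1.1306e+9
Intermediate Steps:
j(G) = 2*G/(-200 + G) (j(G) = (2*G)/(-200 + G) = 2*G/(-200 + G))
h(O) = 8 + O (h(O) = 3 - (-5 - O) = 3 + (5 + O) = 8 + O)
(24723 + h(74))*(j(32 - b) - 45579) = (24723 + (8 + 74))*(2*(32 - 1*68)/(-200 + (32 - 1*68)) - 45579) = (24723 + 82)*(2*(32 - 68)/(-200 + (32 - 68)) - 45579) = 24805*(2*(-36)/(-200 - 36) - 45579) = 24805*(2*(-36)/(-236) - 45579) = 24805*(2*(-36)*(-1/236) - 45579) = 24805*(18/59 - 45579) = 24805*(-2689143/59) = -66704192115/59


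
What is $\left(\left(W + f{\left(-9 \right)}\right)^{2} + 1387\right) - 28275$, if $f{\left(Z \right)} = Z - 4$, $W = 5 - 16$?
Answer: $-26312$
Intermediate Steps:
$W = -11$ ($W = 5 - 16 = -11$)
$f{\left(Z \right)} = -4 + Z$
$\left(\left(W + f{\left(-9 \right)}\right)^{2} + 1387\right) - 28275 = \left(\left(-11 - 13\right)^{2} + 1387\right) - 28275 = \left(\left(-24\right)^{2} + 1387\right) - 28275 = \left(576 + 1387\right) - 28275 = 1963 - 28275 = -26312$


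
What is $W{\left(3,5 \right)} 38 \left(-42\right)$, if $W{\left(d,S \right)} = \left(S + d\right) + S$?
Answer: $-20748$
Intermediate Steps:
$W{\left(d,S \right)} = d + 2 S$
$W{\left(3,5 \right)} 38 \left(-42\right) = \left(3 + 2 \cdot 5\right) 38 \left(-42\right) = \left(3 + 10\right) 38 \left(-42\right) = 13 \cdot 38 \left(-42\right) = 494 \left(-42\right) = -20748$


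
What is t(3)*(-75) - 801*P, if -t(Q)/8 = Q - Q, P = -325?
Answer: 260325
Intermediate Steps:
t(Q) = 0 (t(Q) = -8*(Q - Q) = -8*0 = 0)
t(3)*(-75) - 801*P = 0*(-75) - 801*(-325) = 0 + 260325 = 260325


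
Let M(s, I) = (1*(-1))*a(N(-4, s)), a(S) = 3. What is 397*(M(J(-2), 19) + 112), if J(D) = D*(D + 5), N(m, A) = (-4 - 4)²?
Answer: 43273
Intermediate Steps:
N(m, A) = 64 (N(m, A) = (-8)² = 64)
J(D) = D*(5 + D)
M(s, I) = -3 (M(s, I) = (1*(-1))*3 = -1*3 = -3)
397*(M(J(-2), 19) + 112) = 397*(-3 + 112) = 397*109 = 43273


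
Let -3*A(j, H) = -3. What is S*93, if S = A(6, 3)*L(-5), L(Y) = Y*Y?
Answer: 2325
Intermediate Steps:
A(j, H) = 1 (A(j, H) = -⅓*(-3) = 1)
L(Y) = Y²
S = 25 (S = 1*(-5)² = 1*25 = 25)
S*93 = 25*93 = 2325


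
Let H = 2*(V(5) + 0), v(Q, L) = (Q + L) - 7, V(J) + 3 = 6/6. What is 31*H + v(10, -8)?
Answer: -129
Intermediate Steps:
V(J) = -2 (V(J) = -3 + 6/6 = -3 + 6*(⅙) = -3 + 1 = -2)
v(Q, L) = -7 + L + Q (v(Q, L) = (L + Q) - 7 = -7 + L + Q)
H = -4 (H = 2*(-2 + 0) = 2*(-2) = -4)
31*H + v(10, -8) = 31*(-4) + (-7 - 8 + 10) = -124 - 5 = -129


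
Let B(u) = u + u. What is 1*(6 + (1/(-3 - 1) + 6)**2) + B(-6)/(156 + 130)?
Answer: 89279/2288 ≈ 39.021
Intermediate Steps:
B(u) = 2*u
1*(6 + (1/(-3 - 1) + 6)**2) + B(-6)/(156 + 130) = 1*(6 + (1/(-3 - 1) + 6)**2) + (2*(-6))/(156 + 130) = 1*(6 + (1/(-4) + 6)**2) - 12/286 = 1*(6 + (-1/4 + 6)**2) - 12*1/286 = 1*(6 + (23/4)**2) - 6/143 = 1*(6 + 529/16) - 6/143 = 1*(625/16) - 6/143 = 625/16 - 6/143 = 89279/2288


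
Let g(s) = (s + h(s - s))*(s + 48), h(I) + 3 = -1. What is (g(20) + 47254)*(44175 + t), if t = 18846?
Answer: 3046561182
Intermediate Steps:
h(I) = -4 (h(I) = -3 - 1 = -4)
g(s) = (-4 + s)*(48 + s) (g(s) = (s - 4)*(s + 48) = (-4 + s)*(48 + s))
(g(20) + 47254)*(44175 + t) = ((-192 + 20² + 44*20) + 47254)*(44175 + 18846) = ((-192 + 400 + 880) + 47254)*63021 = (1088 + 47254)*63021 = 48342*63021 = 3046561182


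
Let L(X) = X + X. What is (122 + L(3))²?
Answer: 16384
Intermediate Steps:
L(X) = 2*X
(122 + L(3))² = (122 + 2*3)² = (122 + 6)² = 128² = 16384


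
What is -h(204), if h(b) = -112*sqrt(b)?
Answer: 224*sqrt(51) ≈ 1599.7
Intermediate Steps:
-h(204) = -(-112)*sqrt(204) = -(-112)*2*sqrt(51) = -(-224)*sqrt(51) = 224*sqrt(51)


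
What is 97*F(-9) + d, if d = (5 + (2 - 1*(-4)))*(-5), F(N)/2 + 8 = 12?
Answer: 721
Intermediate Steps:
F(N) = 8 (F(N) = -16 + 2*12 = -16 + 24 = 8)
d = -55 (d = (5 + (2 + 4))*(-5) = (5 + 6)*(-5) = 11*(-5) = -55)
97*F(-9) + d = 97*8 - 55 = 776 - 55 = 721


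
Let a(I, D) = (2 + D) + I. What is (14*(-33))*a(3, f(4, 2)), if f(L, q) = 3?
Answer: -3696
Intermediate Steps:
a(I, D) = 2 + D + I
(14*(-33))*a(3, f(4, 2)) = (14*(-33))*(2 + 3 + 3) = -462*8 = -3696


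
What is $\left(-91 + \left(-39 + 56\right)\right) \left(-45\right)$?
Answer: $3330$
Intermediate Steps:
$\left(-91 + \left(-39 + 56\right)\right) \left(-45\right) = \left(-91 + 17\right) \left(-45\right) = \left(-74\right) \left(-45\right) = 3330$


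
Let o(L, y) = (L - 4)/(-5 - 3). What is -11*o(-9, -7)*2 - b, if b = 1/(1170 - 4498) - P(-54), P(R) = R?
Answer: -298687/3328 ≈ -89.750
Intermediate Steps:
o(L, y) = 1/2 - L/8 (o(L, y) = (-4 + L)/(-8) = (-4 + L)*(-1/8) = 1/2 - L/8)
b = 179711/3328 (b = 1/(1170 - 4498) - 1*(-54) = 1/(-3328) + 54 = -1/3328 + 54 = 179711/3328 ≈ 54.000)
-11*o(-9, -7)*2 - b = -11*(1/2 - 1/8*(-9))*2 - 1*179711/3328 = -11*(1/2 + 9/8)*2 - 179711/3328 = -143*2/8 - 179711/3328 = -11*13/4 - 179711/3328 = -143/4 - 179711/3328 = -298687/3328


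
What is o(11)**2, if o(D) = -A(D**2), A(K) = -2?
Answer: 4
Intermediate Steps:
o(D) = 2 (o(D) = -1*(-2) = 2)
o(11)**2 = 2**2 = 4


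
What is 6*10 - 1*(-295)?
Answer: 355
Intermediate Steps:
6*10 - 1*(-295) = 60 + 295 = 355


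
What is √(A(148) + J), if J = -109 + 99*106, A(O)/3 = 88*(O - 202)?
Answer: 7*I*√79 ≈ 62.217*I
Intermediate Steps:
A(O) = -53328 + 264*O (A(O) = 3*(88*(O - 202)) = 3*(88*(-202 + O)) = 3*(-17776 + 88*O) = -53328 + 264*O)
J = 10385 (J = -109 + 10494 = 10385)
√(A(148) + J) = √((-53328 + 264*148) + 10385) = √((-53328 + 39072) + 10385) = √(-14256 + 10385) = √(-3871) = 7*I*√79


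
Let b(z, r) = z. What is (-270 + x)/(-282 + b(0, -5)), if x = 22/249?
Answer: 33604/35109 ≈ 0.95713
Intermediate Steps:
x = 22/249 (x = 22*(1/249) = 22/249 ≈ 0.088353)
(-270 + x)/(-282 + b(0, -5)) = (-270 + 22/249)/(-282 + 0) = -67208/249/(-282) = -67208/249*(-1/282) = 33604/35109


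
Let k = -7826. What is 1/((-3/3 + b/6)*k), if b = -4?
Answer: 3/39130 ≈ 7.6668e-5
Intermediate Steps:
1/((-3/3 + b/6)*k) = 1/((-3/3 - 4/6)*(-7826)) = 1/((-3*⅓ - 4*⅙)*(-7826)) = 1/((-1 - ⅔)*(-7826)) = 1/(-5/3*(-7826)) = 1/(39130/3) = 3/39130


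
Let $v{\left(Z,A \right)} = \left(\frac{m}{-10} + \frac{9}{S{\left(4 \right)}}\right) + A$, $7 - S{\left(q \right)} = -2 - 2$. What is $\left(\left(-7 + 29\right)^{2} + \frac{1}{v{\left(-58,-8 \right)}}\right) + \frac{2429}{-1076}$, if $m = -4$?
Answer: $\frac{193287235}{401348} \approx 481.6$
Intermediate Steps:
$S{\left(q \right)} = 11$ ($S{\left(q \right)} = 7 - \left(-2 - 2\right) = 7 - -4 = 7 + 4 = 11$)
$v{\left(Z,A \right)} = \frac{67}{55} + A$ ($v{\left(Z,A \right)} = \left(- \frac{4}{-10} + \frac{9}{11}\right) + A = \left(\left(-4\right) \left(- \frac{1}{10}\right) + 9 \cdot \frac{1}{11}\right) + A = \left(\frac{2}{5} + \frac{9}{11}\right) + A = \frac{67}{55} + A$)
$\left(\left(-7 + 29\right)^{2} + \frac{1}{v{\left(-58,-8 \right)}}\right) + \frac{2429}{-1076} = \left(\left(-7 + 29\right)^{2} + \frac{1}{\frac{67}{55} - 8}\right) + \frac{2429}{-1076} = \left(22^{2} + \frac{1}{- \frac{373}{55}}\right) + 2429 \left(- \frac{1}{1076}\right) = \left(484 - \frac{55}{373}\right) - \frac{2429}{1076} = \frac{180477}{373} - \frac{2429}{1076} = \frac{193287235}{401348}$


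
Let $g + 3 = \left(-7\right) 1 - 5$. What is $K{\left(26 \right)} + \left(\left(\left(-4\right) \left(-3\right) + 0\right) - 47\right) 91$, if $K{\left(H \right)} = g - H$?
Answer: $-3226$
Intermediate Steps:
$g = -15$ ($g = -3 - 12 = -15$)
$K{\left(H \right)} = -15 - H$
$K{\left(26 \right)} + \left(\left(\left(-4\right) \left(-3\right) + 0\right) - 47\right) 91 = \left(-15 - 26\right) + \left(\left(\left(-4\right) \left(-3\right) + 0\right) - 47\right) 91 = \left(-15 - 26\right) + \left(\left(12 + 0\right) - 47\right) 91 = -41 + \left(12 - 47\right) 91 = -41 - 3185 = -3226$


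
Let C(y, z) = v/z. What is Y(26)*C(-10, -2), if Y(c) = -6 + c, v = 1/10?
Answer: -1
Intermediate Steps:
v = ⅒ (v = 1*(⅒) = ⅒ ≈ 0.10000)
C(y, z) = 1/(10*z)
Y(26)*C(-10, -2) = (-6 + 26)*((⅒)/(-2)) = 20*((⅒)*(-½)) = 20*(-1/20) = -1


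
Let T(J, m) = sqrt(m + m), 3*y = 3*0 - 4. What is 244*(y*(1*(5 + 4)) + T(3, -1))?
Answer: -2928 + 244*I*sqrt(2) ≈ -2928.0 + 345.07*I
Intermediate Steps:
y = -4/3 (y = (3*0 - 4)/3 = (0 - 4)/3 = (1/3)*(-4) = -4/3 ≈ -1.3333)
T(J, m) = sqrt(2)*sqrt(m) (T(J, m) = sqrt(2*m) = sqrt(2)*sqrt(m))
244*(y*(1*(5 + 4)) + T(3, -1)) = 244*(-4*(5 + 4)/3 + sqrt(2)*sqrt(-1)) = 244*(-4*9/3 + sqrt(2)*I) = 244*(-4/3*9 + I*sqrt(2)) = 244*(-12 + I*sqrt(2)) = -2928 + 244*I*sqrt(2)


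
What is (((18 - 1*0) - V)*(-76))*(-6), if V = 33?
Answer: -6840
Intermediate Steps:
(((18 - 1*0) - V)*(-76))*(-6) = (((18 - 1*0) - 1*33)*(-76))*(-6) = (((18 + 0) - 33)*(-76))*(-6) = ((18 - 33)*(-76))*(-6) = -15*(-76)*(-6) = 1140*(-6) = -6840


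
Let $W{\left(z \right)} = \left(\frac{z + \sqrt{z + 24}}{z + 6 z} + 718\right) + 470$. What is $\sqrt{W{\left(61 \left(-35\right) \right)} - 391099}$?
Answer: $\frac{\sqrt{-1777301416800 - 305 i \sqrt{2111}}}{2135} \approx 2.4617 \cdot 10^{-6} - 624.43 i$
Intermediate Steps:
$W{\left(z \right)} = 1188 + \frac{z + \sqrt{24 + z}}{7 z}$ ($W{\left(z \right)} = \left(\frac{z + \sqrt{24 + z}}{7 z} + 718\right) + 470 = \left(718 + \frac{z + \sqrt{24 + z}}{7 z}\right) + 470 = 1188 + \frac{z + \sqrt{24 + z}}{7 z}$)
$\sqrt{W{\left(61 \left(-35\right) \right)} - 391099} = \sqrt{\frac{\sqrt{24 + 61 \left(-35\right)} + 8317 \cdot 61 \left(-35\right)}{7 \cdot 61 \left(-35\right)} - 391099} = \sqrt{\frac{\sqrt{24 - 2135} + 8317 \left(-2135\right)}{7 \left(-2135\right)} - 391099} = \sqrt{\frac{1}{7} \left(- \frac{1}{2135}\right) \left(\sqrt{-2111} - 17756795\right) - 391099} = \sqrt{\frac{1}{7} \left(- \frac{1}{2135}\right) \left(i \sqrt{2111} - 17756795\right) - 391099} = \sqrt{\frac{1}{7} \left(- \frac{1}{2135}\right) \left(-17756795 + i \sqrt{2111}\right) - 391099} = \sqrt{\left(\frac{8317}{7} - \frac{i \sqrt{2111}}{14945}\right) - 391099} = \sqrt{- \frac{2729376}{7} - \frac{i \sqrt{2111}}{14945}}$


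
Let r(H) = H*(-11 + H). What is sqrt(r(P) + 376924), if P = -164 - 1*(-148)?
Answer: 2*sqrt(94339) ≈ 614.29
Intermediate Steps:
P = -16 (P = -164 + 148 = -16)
sqrt(r(P) + 376924) = sqrt(-16*(-11 - 16) + 376924) = sqrt(-16*(-27) + 376924) = sqrt(432 + 376924) = sqrt(377356) = 2*sqrt(94339)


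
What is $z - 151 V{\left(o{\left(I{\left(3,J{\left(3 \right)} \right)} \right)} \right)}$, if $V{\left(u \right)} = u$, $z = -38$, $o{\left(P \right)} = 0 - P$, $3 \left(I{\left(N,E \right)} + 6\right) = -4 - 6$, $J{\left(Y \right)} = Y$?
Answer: $- \frac{4342}{3} \approx -1447.3$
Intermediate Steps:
$I{\left(N,E \right)} = - \frac{28}{3}$ ($I{\left(N,E \right)} = -6 + \frac{-4 - 6}{3} = -6 + \frac{1}{3} \left(-10\right) = -6 - \frac{10}{3} = - \frac{28}{3}$)
$o{\left(P \right)} = - P$
$z - 151 V{\left(o{\left(I{\left(3,J{\left(3 \right)} \right)} \right)} \right)} = -38 - 151 \left(\left(-1\right) \left(- \frac{28}{3}\right)\right) = -38 - \frac{4228}{3} = - \frac{4342}{3}$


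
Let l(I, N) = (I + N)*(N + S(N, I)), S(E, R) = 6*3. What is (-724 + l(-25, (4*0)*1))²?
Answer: 1378276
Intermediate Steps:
S(E, R) = 18
l(I, N) = (18 + N)*(I + N) (l(I, N) = (I + N)*(N + 18) = (I + N)*(18 + N) = (18 + N)*(I + N))
(-724 + l(-25, (4*0)*1))² = (-724 + (((4*0)*1)² + 18*(-25) + 18*((4*0)*1) - 25*4*0))² = (-724 + ((0*1)² - 450 + 18*(0*1) - 0))² = (-724 + (0² - 450 + 18*0 - 25*0))² = (-724 + (0 - 450 + 0 + 0))² = (-724 - 450)² = (-1174)² = 1378276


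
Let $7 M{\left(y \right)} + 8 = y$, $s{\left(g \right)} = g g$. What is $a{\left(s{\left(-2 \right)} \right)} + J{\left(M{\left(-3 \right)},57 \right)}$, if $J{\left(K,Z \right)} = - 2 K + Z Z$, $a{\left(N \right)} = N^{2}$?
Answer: $\frac{22877}{7} \approx 3268.1$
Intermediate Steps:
$s{\left(g \right)} = g^{2}$
$M{\left(y \right)} = - \frac{8}{7} + \frac{y}{7}$
$J{\left(K,Z \right)} = Z^{2} - 2 K$ ($J{\left(K,Z \right)} = - 2 K + Z^{2} = Z^{2} - 2 K$)
$a{\left(s{\left(-2 \right)} \right)} + J{\left(M{\left(-3 \right)},57 \right)} = \left(\left(-2\right)^{2}\right)^{2} + \left(57^{2} - 2 \left(- \frac{8}{7} + \frac{1}{7} \left(-3\right)\right)\right) = 4^{2} + \left(3249 - 2 \left(- \frac{8}{7} - \frac{3}{7}\right)\right) = 16 + \left(3249 - - \frac{22}{7}\right) = 16 + \left(3249 + \frac{22}{7}\right) = 16 + \frac{22765}{7} = \frac{22877}{7}$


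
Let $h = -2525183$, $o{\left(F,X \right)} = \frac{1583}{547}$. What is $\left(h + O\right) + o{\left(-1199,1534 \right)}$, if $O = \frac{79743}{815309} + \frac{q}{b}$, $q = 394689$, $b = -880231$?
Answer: $- \frac{4742991601355396502}{1878278278657} \approx -2.5252 \cdot 10^{6}$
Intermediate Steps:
$o{\left(F,X \right)} = \frac{1583}{547}$ ($o{\left(F,X \right)} = 1583 \cdot \frac{1}{547} = \frac{1583}{547}$)
$O = - \frac{1203833652}{3433781131}$ ($O = \frac{79743}{815309} + \frac{394689}{-880231} = 79743 \cdot \frac{1}{815309} + 394689 \left(- \frac{1}{880231}\right) = \frac{4197}{42911} - \frac{394689}{880231} = - \frac{1203833652}{3433781131} \approx -0.35059$)
$\left(h + O\right) + o{\left(-1199,1534 \right)} = \left(-2525183 - \frac{1203833652}{3433781131}\right) + \frac{1583}{547} = - \frac{8670926941555625}{3433781131} + \frac{1583}{547} = - \frac{4742991601355396502}{1878278278657}$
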